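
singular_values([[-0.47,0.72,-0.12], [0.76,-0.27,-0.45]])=[1.14, 0.55]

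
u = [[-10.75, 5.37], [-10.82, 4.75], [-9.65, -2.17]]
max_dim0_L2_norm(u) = 18.05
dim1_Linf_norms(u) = [10.75, 10.82, 9.65]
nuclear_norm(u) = 24.22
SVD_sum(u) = [[-11.34,3.38], [-11.24,3.35], [-8.27,2.46]] + [[0.59, 1.99],[0.42, 1.4],[-1.38, -4.63]]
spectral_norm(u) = 18.76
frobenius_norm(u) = 19.54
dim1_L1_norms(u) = [16.12, 15.57, 11.82]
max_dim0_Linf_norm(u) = 10.82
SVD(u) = [[-0.63,-0.38], [-0.62,-0.27], [-0.46,0.89]] @ diag([18.762581020125918, 5.461799471164291]) @ [[0.96, -0.29], [-0.29, -0.96]]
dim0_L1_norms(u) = [31.22, 12.29]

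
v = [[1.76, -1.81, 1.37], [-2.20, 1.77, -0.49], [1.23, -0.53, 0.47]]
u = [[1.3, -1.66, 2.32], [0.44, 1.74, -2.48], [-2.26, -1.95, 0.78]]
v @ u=[[-1.6, -8.74, 9.64], [-0.97, 7.69, -9.88], [0.30, -3.88, 4.53]]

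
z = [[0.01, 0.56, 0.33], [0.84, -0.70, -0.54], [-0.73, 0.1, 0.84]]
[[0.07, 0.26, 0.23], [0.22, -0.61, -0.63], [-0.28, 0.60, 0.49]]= z@ [[0.35, -0.27, -0.37],[0.15, 0.2, 0.28],[-0.05, 0.45, 0.23]]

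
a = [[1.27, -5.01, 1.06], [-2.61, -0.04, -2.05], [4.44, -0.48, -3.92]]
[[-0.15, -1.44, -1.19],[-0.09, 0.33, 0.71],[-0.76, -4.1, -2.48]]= a @[[-0.06, -0.49, -0.40], [0.04, 0.26, 0.17], [0.12, 0.46, 0.16]]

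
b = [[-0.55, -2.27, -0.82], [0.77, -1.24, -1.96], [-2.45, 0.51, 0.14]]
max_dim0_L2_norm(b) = 2.64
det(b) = -8.94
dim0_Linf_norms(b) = [2.45, 2.27, 1.96]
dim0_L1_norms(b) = [3.77, 4.02, 2.92]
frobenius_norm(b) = 4.29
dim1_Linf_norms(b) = [2.27, 1.96, 2.45]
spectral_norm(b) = 3.30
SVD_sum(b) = [[0.72, -1.39, -1.11], [0.87, -1.68, -1.34], [-0.51, 0.99, 0.79]] + [[-1.33, -0.51, -0.21], [-0.02, -0.01, -0.00], [-1.9, -0.73, -0.31]] + [[0.06, -0.37, 0.50], [-0.08, 0.45, -0.62], [-0.04, 0.25, -0.34]]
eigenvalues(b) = [(-2.56+0j), (0.45+1.81j), (0.45-1.81j)]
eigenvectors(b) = [[(0.71+0j), (0.19+0.42j), (0.19-0.42j)], [(0.42+0j), 0.49-0.33j, 0.49+0.33j], [(0.56+0j), (-0.66+0j), -0.66-0.00j]]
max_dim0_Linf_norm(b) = 2.45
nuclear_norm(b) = 6.89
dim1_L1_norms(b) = [3.64, 3.97, 3.1]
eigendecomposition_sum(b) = [[-0.94-0.00j, -1.18-0.00j, -1.14-0.00j], [-0.56-0.00j, -0.71-0.00j, -0.68-0.00j], [-0.75-0.00j, -0.94-0.00j, (-0.91-0j)]] + [[0.20+0.56j, -0.54-0.31j, 0.16-0.47j],[(0.67-0.38j), (-0.27+0.76j), (-0.64-0.1j)],[(-0.85-0.07j), (0.72-0.54j), (0.52+0.49j)]] + [[0.20-0.56j, (-0.54+0.31j), (0.16+0.47j)], [(0.67+0.38j), -0.27-0.76j, -0.64+0.10j], [-0.85+0.07j, (0.72+0.54j), 0.52-0.49j]]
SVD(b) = [[0.58, -0.57, -0.58], [0.7, -0.01, 0.71], [-0.41, -0.82, 0.40]] @ diag([3.3042888436920417, 2.5103689844594266, 1.0778788425961696]) @ [[0.37, -0.73, -0.58], [0.92, 0.36, 0.15], [-0.1, 0.59, -0.8]]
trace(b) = -1.65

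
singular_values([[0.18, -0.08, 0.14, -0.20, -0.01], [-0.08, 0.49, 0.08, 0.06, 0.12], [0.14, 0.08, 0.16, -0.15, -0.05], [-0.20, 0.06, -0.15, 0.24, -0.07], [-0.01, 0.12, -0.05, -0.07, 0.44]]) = [0.61, 0.53, 0.38, 0.0, 0.0]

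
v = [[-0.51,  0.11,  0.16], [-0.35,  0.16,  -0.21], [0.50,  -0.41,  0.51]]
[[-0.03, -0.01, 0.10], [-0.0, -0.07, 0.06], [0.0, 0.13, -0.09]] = v @ [[0.03, 0.08, -0.15], [-0.04, 0.00, 0.13], [-0.06, 0.18, 0.08]]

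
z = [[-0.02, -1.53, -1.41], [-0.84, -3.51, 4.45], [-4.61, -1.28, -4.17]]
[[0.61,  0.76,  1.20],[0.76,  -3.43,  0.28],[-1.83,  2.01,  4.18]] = z @ [[0.53,0.13,-0.45], [-0.38,0.11,-0.44], [-0.03,-0.66,-0.37]]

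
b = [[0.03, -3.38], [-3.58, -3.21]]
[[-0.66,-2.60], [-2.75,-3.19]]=b@[[0.59, 0.2],  [0.2, 0.77]]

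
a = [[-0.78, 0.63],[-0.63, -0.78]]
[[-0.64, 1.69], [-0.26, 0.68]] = a @ [[0.66, -1.74],[-0.20, 0.53]]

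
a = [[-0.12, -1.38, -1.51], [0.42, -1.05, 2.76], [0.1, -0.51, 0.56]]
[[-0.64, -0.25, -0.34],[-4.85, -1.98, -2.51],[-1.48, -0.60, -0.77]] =a @ [[-1.88, -0.76, -0.97], [1.58, 0.64, 0.82], [-0.87, -0.36, -0.45]]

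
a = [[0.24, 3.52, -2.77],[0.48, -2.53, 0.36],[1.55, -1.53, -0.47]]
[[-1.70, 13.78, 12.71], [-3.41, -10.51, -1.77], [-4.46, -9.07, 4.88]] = a @ [[-0.45, -2.50, 2.89], [1.64, 3.59, 0.77], [2.66, -0.63, -3.36]]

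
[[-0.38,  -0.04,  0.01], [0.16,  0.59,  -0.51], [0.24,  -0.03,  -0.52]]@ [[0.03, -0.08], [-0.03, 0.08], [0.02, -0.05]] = [[-0.01, 0.03], [-0.02, 0.06], [-0.00, 0.00]]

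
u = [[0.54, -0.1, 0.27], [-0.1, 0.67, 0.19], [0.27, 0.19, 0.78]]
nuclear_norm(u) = 1.99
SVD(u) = [[-0.42, 0.56, -0.71], [-0.36, -0.82, -0.44], [-0.84, 0.07, 0.54]] @ diag([0.9960871058130781, 0.7214325672236591, 0.27248032696326296]) @ [[-0.42, -0.36, -0.84], [0.56, -0.82, 0.07], [-0.71, -0.44, 0.54]]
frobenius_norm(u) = 1.26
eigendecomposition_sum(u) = [[0.14, 0.09, -0.11], [0.09, 0.05, -0.07], [-0.11, -0.07, 0.08]] + [[0.23, -0.33, 0.03], [-0.33, 0.49, -0.04], [0.03, -0.04, 0.00]] + [[0.17, 0.15, 0.35], [0.15, 0.13, 0.30], [0.35, 0.30, 0.7]]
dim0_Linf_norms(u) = [0.54, 0.67, 0.78]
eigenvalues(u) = [0.27, 0.72, 1.0]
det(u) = 0.20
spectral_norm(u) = 1.00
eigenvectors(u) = [[0.71, 0.56, 0.42], [0.44, -0.82, 0.36], [-0.54, 0.07, 0.84]]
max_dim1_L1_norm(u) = 1.24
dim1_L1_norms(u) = [0.91, 0.96, 1.24]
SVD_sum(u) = [[0.17, 0.15, 0.35], [0.15, 0.13, 0.3], [0.35, 0.30, 0.70]] + [[0.23, -0.33, 0.03], [-0.33, 0.49, -0.04], [0.03, -0.04, 0.00]] + [[0.14, 0.09, -0.11], [0.09, 0.05, -0.07], [-0.11, -0.07, 0.08]]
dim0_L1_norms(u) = [0.91, 0.96, 1.24]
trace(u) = 1.99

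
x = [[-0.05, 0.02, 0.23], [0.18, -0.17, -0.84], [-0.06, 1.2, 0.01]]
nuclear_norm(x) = 2.10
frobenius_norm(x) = 1.51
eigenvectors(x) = [[(0.98+0j), 0.00-0.17j, 0.17j],  [0.05+0.00j, (-0.07+0.63j), -0.07-0.63j],  [0.20+0.00j, 0.76+0.00j, (0.76-0j)]]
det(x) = -0.00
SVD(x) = [[-0.06, 0.26, -0.96], [0.3, -0.92, -0.26], [-0.95, -0.31, -0.02]] @ diag([1.2312765655130762, 0.8662300336689377, 0.0018836104257966707]) @ [[0.09, -0.97, -0.22], [-0.18, -0.24, 0.95], [0.98, 0.05, 0.20]]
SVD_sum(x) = [[-0.01, 0.07, 0.02], [0.03, -0.36, -0.08], [-0.11, 1.14, 0.26]] + [[-0.04, -0.05, 0.21], [0.15, 0.19, -0.76], [0.05, 0.06, -0.25]] + [[-0.0, -0.00, -0.00], [-0.0, -0.00, -0.0], [-0.0, -0.0, -0.00]]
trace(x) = -0.21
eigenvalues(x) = [(-0+0j), (-0.1+1.01j), (-0.1-1.01j)]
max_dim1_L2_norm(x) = 1.2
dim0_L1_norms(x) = [0.29, 1.39, 1.08]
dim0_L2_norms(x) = [0.2, 1.21, 0.87]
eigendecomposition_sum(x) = [[(-0-0j), -0.00+0.00j, (-0-0j)], [-0.00-0.00j, -0.00+0.00j, -0.00-0.00j], [-0.00-0.00j, (-0+0j), (-0-0j)]] + [[(-0.02+0.01j), 0.01-0.14j, 0.12+0.00j], [(0.09-0.01j), (-0.08+0.49j), (-0.42-0.04j)], [-0.03-0.11j, (0.6+0.03j), 0.01+0.51j]] + [[-0.02-0.01j, 0.01+0.14j, 0.12-0.00j], [(0.09+0.01j), (-0.08-0.49j), (-0.42+0.04j)], [(-0.03+0.11j), 0.60-0.03j, (0.01-0.51j)]]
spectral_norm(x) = 1.23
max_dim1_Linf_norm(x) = 1.2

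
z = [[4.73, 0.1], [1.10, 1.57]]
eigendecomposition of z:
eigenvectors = [[0.95, -0.03], [0.33, 1.0]]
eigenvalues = [4.76, 1.54]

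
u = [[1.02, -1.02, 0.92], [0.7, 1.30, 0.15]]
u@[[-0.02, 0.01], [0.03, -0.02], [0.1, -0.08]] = [[0.04,-0.04],[0.04,-0.03]]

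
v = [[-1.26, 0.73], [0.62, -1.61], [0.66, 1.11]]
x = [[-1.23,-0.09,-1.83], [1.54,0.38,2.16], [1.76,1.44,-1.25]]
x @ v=[[0.29, -2.78], [-0.28, 2.91], [-2.15, -2.42]]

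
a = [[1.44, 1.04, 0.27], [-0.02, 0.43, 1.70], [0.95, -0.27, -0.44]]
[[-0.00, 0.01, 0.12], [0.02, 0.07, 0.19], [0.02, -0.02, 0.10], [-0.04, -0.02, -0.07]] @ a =[[0.11, -0.03, -0.04], [0.21, -0.00, 0.04], [0.12, -0.01, -0.07], [-0.12, -0.03, -0.01]]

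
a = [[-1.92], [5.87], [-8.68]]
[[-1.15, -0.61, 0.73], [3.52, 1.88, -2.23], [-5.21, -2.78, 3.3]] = a@[[0.60, 0.32, -0.38]]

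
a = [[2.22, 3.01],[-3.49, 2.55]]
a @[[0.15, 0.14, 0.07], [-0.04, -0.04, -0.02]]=[[0.21,  0.19,  0.1], [-0.63,  -0.59,  -0.30]]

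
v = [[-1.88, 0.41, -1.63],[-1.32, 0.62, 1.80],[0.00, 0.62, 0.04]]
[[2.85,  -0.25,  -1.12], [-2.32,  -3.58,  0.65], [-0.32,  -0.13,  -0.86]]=v @ [[-0.38,  1.09,  -0.28], [-0.43,  -0.14,  -1.43], [-1.42,  -1.14,  0.65]]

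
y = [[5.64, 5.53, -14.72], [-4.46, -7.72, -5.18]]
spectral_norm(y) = 16.72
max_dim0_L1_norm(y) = 19.9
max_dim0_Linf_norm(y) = 14.72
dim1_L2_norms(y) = [16.71, 10.31]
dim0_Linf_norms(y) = [5.64, 7.72, 14.72]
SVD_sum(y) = [[5.41,5.14,-14.94], [0.26,0.25,-0.72]] + [[0.23, 0.39, 0.22], [-4.72, -7.97, -4.46]]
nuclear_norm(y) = 27.01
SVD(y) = [[-1.0, -0.05], [-0.05, 1.0]] @ diag([16.717558047428284, 10.291479627870125]) @ [[-0.32, -0.31, 0.89], [-0.46, -0.78, -0.43]]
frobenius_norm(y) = 19.63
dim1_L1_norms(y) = [25.89, 17.36]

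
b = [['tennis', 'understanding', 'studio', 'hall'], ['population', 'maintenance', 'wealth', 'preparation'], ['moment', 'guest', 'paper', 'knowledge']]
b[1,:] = ['population', 'maintenance', 'wealth', 'preparation']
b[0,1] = 'understanding'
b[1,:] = ['population', 'maintenance', 'wealth', 'preparation']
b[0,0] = 'tennis'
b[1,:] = ['population', 'maintenance', 'wealth', 'preparation']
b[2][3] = 'knowledge'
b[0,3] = 'hall'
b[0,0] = 'tennis'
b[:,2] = ['studio', 'wealth', 'paper']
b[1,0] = 'population'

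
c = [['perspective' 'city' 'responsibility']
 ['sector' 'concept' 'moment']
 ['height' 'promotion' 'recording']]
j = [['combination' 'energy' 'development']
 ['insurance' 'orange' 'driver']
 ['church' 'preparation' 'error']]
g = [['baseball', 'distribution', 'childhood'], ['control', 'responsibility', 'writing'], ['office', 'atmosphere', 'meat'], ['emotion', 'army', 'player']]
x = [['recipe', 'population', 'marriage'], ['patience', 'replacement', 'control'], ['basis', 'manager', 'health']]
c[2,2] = 'recording'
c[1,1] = 'concept'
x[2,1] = 'manager'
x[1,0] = 'patience'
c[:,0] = ['perspective', 'sector', 'height']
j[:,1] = ['energy', 'orange', 'preparation']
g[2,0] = 'office'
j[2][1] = 'preparation'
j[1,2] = 'driver'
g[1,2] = 'writing'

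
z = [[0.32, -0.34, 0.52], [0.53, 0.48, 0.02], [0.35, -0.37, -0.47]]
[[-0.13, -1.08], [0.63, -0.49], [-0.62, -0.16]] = z @ [[0.10, -1.3], [1.18, 0.46], [0.46, -0.98]]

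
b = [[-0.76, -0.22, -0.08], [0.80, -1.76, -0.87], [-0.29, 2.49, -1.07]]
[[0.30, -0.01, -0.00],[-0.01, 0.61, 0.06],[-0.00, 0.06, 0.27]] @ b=[[-0.24, -0.05, -0.02], [0.48, -0.92, -0.59], [-0.03, 0.57, -0.34]]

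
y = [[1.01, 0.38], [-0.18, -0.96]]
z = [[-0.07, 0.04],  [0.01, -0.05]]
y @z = [[-0.07, 0.02], [0.00, 0.04]]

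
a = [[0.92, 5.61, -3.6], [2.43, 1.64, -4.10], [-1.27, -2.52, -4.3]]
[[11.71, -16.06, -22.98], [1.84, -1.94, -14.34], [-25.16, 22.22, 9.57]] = a @ [[3.33, -1.91, -2.78], [3.39, -4.0, -3.3], [2.88, -2.26, 0.53]]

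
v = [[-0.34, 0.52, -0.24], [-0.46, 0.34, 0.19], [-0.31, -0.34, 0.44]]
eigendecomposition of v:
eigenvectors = [[-0.73+0.00j, (-0.15-0.31j), (-0.15+0.31j)], [-0.41+0.00j, (0.36-0.52j), 0.36+0.52j], [(-0.55+0j), 0.69+0.00j, (0.69-0j)]]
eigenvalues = [(-0.23+0j), (0.33+0.39j), (0.33-0.39j)]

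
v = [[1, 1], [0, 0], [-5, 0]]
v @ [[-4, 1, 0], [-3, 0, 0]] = [[-7, 1, 0], [0, 0, 0], [20, -5, 0]]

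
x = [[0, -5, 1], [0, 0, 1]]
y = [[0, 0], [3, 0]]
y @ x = [[0, 0, 0], [0, -15, 3]]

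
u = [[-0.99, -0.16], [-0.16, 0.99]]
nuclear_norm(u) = 2.01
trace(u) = 0.00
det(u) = -1.01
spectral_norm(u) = 1.00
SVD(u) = [[-0.99, -0.16], [-0.16, 0.99]] @ diag([1.002845950283492, 1.0028459502834919]) @ [[1.0, 0.0], [0.0, 1.0]]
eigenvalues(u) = [-1.0, 1.0]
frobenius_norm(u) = 1.42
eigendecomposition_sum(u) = [[-1.00,-0.08], [-0.08,-0.01]] + [[0.01, -0.08], [-0.08, 1.00]]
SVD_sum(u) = [[-0.99, 0.00], [-0.16, 0.00]] + [[0.0, -0.16], [0.00, 0.99]]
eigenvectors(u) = [[-1.0, 0.08], [-0.08, -1.00]]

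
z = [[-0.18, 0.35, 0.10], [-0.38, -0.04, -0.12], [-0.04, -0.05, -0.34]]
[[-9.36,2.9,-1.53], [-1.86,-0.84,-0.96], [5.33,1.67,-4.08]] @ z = [[0.64, -3.32, -0.76], [0.69, -0.57, 0.24], [-1.43, 2.00, 1.72]]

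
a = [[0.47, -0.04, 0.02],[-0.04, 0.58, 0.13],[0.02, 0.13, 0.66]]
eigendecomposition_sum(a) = [[0.25, 0.18, -0.12], [0.18, 0.12, -0.09], [-0.12, -0.09, 0.06]] + [[0.22, -0.20, 0.16], [-0.2, 0.19, -0.15], [0.16, -0.15, 0.11]] + [[0.00, -0.01, -0.02], [-0.01, 0.27, 0.36], [-0.02, 0.36, 0.49]]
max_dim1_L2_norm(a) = 0.67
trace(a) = 1.71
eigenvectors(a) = [[-0.76, -0.65, -0.03], [-0.53, 0.60, 0.6], [0.37, -0.47, 0.8]]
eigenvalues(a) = [0.43, 0.52, 0.76]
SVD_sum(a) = [[0.0, -0.01, -0.02], [-0.01, 0.27, 0.36], [-0.02, 0.36, 0.49]] + [[0.22,-0.2,0.16], [-0.2,0.19,-0.15], [0.16,-0.15,0.11]] + [[0.25, 0.18, -0.12], [0.18, 0.12, -0.09], [-0.12, -0.09, 0.06]]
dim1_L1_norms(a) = [0.53, 0.75, 0.81]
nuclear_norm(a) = 1.71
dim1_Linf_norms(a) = [0.47, 0.58, 0.66]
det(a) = 0.17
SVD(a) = [[-0.03, -0.65, -0.76], [0.60, 0.60, -0.53], [0.80, -0.47, 0.37]] @ diag([0.756225834298983, 0.5214959830805723, 0.4322781826204446]) @ [[-0.03,0.60,0.8], [-0.65,0.6,-0.47], [-0.76,-0.53,0.37]]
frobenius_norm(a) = 1.02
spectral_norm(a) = 0.76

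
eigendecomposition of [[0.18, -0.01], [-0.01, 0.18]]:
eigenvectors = [[0.71, 0.71],[-0.71, 0.71]]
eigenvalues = [0.19, 0.17]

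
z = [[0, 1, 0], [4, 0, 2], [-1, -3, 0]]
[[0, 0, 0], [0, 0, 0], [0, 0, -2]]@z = [[0, 0, 0], [0, 0, 0], [2, 6, 0]]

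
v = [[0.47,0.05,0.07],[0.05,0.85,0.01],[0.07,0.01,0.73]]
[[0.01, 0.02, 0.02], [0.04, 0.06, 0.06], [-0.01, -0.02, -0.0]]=v @ [[0.02, 0.03, 0.03], [0.05, 0.07, 0.07], [-0.01, -0.03, -0.01]]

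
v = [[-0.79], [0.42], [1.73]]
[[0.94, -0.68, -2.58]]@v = [[-5.49]]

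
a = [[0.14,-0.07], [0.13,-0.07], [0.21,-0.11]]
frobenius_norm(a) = 0.32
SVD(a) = [[-0.49, 0.79], [-0.46, -0.6], [-0.74, -0.15]] @ diag([0.32013883994559406, 0.0033351399204938027]) @ [[-0.89, 0.46], [0.46, 0.89]]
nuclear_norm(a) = 0.32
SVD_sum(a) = [[0.14, -0.07], [0.13, -0.07], [0.21, -0.11]] + [[0.0, 0.00], [-0.00, -0.0], [-0.0, -0.00]]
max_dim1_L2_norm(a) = 0.24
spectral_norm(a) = 0.32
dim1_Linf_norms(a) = [0.14, 0.13, 0.21]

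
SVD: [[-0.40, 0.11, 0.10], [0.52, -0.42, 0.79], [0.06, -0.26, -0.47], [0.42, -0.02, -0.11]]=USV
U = [[-0.17, -0.55, -0.27],[0.95, -0.04, -0.3],[-0.21, 0.64, -0.72],[0.15, 0.54, 0.56]]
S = [1.08, 0.68, 0.31]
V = [[0.56, -0.34, 0.75], [0.68, -0.32, -0.66], [0.47, 0.88, 0.05]]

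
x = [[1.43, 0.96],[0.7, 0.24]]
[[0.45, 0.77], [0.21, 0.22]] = x @ [[0.27, 0.07], [0.07, 0.70]]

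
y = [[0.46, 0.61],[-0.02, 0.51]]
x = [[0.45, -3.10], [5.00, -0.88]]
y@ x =[[3.26, -1.96],[2.54, -0.39]]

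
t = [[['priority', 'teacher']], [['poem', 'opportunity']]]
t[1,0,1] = 'opportunity'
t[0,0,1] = 'teacher'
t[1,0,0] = 'poem'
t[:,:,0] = [['priority'], ['poem']]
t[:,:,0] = [['priority'], ['poem']]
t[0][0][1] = 'teacher'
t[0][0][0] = 'priority'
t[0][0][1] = 'teacher'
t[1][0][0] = 'poem'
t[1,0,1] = 'opportunity'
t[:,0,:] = [['priority', 'teacher'], ['poem', 'opportunity']]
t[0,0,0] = 'priority'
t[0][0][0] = 'priority'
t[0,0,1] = 'teacher'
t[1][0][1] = 'opportunity'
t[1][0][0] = 'poem'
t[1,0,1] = 'opportunity'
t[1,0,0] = 'poem'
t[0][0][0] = 'priority'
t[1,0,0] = 'poem'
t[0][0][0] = 'priority'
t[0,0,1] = 'teacher'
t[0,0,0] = 'priority'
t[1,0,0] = 'poem'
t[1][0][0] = 'poem'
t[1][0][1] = 'opportunity'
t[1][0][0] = 'poem'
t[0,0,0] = 'priority'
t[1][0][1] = 'opportunity'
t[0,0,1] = 'teacher'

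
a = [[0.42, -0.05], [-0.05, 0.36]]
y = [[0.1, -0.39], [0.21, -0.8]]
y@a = [[0.06,-0.15], [0.13,-0.30]]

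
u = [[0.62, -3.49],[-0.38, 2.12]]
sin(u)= [[0.08, -0.50], [-0.05, 0.3]]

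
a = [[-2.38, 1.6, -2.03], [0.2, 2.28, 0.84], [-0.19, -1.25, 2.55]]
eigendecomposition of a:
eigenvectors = [[-1.00+0.00j,  (0.31+0.12j),  0.31-0.12j], [0.05+0.00j,  -0.09+0.57j,  (-0.09-0.57j)], [-0.03+0.00j,  -0.75+0.00j,  (-0.75-0j)]]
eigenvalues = [(-2.51+0j), (2.48+0.97j), (2.48-0.97j)]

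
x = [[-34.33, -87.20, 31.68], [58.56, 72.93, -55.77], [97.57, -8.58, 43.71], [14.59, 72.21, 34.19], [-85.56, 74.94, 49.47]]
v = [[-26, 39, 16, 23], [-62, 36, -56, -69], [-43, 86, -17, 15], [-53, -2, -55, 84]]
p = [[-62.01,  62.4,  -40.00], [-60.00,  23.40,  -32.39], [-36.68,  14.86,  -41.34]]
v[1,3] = -69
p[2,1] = 14.86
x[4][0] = -85.56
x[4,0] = -85.56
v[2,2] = -17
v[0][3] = 23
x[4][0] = -85.56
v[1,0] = -62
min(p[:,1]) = 14.86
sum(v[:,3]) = 53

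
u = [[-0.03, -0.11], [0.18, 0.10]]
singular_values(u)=[0.22, 0.08]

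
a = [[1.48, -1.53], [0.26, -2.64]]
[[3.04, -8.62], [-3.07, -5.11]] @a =[[2.26, 18.11], [-5.87, 18.19]]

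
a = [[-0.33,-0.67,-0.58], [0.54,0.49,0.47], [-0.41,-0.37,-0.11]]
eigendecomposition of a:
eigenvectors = [[-0.45+0.37j, (-0.45-0.37j), -0.63+0.00j], [0.70+0.00j, (0.7-0j), -0.10+0.00j], [(-0.37+0.18j), (-0.37-0.18j), 0.77+0.00j]]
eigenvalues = [(-0.11+0.41j), (-0.11-0.41j), (0.27+0j)]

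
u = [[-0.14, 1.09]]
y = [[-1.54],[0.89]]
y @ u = [[0.22, -1.68],[-0.12, 0.97]]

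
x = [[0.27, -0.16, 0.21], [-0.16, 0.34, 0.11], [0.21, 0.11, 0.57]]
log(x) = [[-2.06,-0.97,0.89], [-0.97,-1.49,0.57], [0.89,0.57,-0.86]]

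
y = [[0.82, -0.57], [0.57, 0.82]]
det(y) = 1.00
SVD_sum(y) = [[0.82, 0.0], [0.57, 0.00]] + [[0.0, -0.57], [0.0, 0.82]]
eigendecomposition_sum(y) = [[0.41+0.28j, -0.28+0.41j], [(0.28-0.41j), 0.41+0.28j]] + [[0.41-0.28j, (-0.28-0.41j)],[(0.28+0.41j), 0.41-0.28j]]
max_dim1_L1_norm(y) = 1.39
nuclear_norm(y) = 2.00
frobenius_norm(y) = 1.41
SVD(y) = [[-0.82, -0.57], [-0.57, 0.82]] @ diag([0.9986490875177325, 0.9986490875177325]) @ [[-1.0, -0.00], [0.00, 1.00]]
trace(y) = 1.64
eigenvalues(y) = [(0.82+0.57j), (0.82-0.57j)]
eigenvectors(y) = [[(0.71+0j), 0.71-0.00j], [0.00-0.71j, 0.00+0.71j]]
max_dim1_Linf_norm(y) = 0.82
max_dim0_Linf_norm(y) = 0.82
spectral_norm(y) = 1.00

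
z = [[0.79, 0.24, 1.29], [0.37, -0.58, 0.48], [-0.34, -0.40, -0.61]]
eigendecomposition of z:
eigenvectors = [[0.87, -0.84, -0.69], [0.13, -0.09, 0.40], [-0.48, 0.54, 0.61]]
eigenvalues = [0.1, -0.02, -0.49]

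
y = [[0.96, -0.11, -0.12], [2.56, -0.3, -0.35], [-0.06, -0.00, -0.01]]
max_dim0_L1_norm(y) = 3.58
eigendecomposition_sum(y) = [[0.95,-0.11,-0.11],  [2.52,-0.28,-0.29],  [-0.08,0.01,0.01]] + [[0.01, -0.00, -0.01], [0.05, -0.02, -0.05], [0.02, -0.01, -0.02]] + [[-0.0, 0.00, -0.00], [-0.01, 0.00, -0.0], [0.00, -0.0, 0.0]]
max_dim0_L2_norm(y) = 2.73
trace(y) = 0.65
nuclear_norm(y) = 2.80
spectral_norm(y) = 2.78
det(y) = -0.00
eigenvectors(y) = [[-0.35, 0.15, -0.07], [-0.93, 0.91, -0.95], [0.03, 0.38, 0.31]]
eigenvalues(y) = [0.68, -0.03, 0.0]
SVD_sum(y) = [[0.96, -0.11, -0.13], [2.56, -0.3, -0.35], [-0.06, 0.01, 0.01]] + [[0.00,0.00,0.01], [-0.0,-0.0,-0.0], [-0.00,-0.01,-0.02]] + [[-0.00,-0.00,0.00], [0.00,0.0,-0.00], [-0.0,-0.0,0.00]]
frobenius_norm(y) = 2.78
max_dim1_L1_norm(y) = 3.21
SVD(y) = [[-0.35, 0.45, 0.82], [-0.94, -0.19, -0.30], [0.02, -0.87, 0.48]] @ diag([2.778024387965884, 0.02187457496823243, 0.0014152161434196873]) @ [[-0.98,0.11,0.13],  [0.16,0.31,0.94],  [-0.07,-0.94,0.33]]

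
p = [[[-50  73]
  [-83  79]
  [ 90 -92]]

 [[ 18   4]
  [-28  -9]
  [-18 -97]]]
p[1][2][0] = -18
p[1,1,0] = -28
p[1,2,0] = -18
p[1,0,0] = 18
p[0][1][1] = 79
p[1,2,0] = -18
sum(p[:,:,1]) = -42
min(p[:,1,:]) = -83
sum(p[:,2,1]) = -189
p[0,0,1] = 73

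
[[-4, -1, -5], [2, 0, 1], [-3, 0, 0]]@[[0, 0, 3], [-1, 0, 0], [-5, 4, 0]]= [[26, -20, -12], [-5, 4, 6], [0, 0, -9]]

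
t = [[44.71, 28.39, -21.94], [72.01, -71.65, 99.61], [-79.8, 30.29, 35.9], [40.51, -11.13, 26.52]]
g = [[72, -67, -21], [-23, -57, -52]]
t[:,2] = [-21.94, 99.61, 35.9, 26.52]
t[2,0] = -79.8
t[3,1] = -11.13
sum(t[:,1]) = -24.10000000000001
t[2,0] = -79.8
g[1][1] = -57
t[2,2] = 35.9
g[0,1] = -67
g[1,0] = -23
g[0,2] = -21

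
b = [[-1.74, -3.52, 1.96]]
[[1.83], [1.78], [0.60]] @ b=[[-3.18, -6.44, 3.59], [-3.1, -6.27, 3.49], [-1.04, -2.11, 1.18]]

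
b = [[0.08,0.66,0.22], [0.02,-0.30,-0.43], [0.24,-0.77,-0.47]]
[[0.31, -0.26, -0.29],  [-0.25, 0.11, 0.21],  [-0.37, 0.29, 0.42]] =b @ [[0.23, -0.0, 0.12],[0.32, -0.40, -0.39],[0.37, 0.03, -0.20]]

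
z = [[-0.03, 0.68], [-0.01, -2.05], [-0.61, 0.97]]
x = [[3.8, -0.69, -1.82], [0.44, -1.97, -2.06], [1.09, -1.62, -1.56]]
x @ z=[[1.00, 2.23], [1.26, 2.34], [0.94, 2.55]]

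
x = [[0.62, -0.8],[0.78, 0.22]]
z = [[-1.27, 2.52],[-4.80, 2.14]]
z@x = [[1.18, 1.57],[-1.31, 4.31]]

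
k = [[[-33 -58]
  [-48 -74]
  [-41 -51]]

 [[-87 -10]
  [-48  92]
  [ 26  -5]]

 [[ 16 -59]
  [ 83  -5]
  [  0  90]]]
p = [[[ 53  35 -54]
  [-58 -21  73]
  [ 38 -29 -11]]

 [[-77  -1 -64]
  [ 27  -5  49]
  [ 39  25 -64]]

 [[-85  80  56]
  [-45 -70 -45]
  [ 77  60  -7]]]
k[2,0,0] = 16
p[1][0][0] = -77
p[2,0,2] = 56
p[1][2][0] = 39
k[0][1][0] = -48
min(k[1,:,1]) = -10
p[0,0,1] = 35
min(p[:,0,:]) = -85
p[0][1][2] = 73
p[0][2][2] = -11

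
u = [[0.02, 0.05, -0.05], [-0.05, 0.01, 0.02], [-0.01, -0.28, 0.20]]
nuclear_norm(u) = 0.41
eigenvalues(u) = [(-0+0j), (0.12+0.03j), (0.12-0.03j)]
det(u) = -0.00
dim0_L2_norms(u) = [0.05, 0.28, 0.21]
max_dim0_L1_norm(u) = 0.34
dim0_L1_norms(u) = [0.08, 0.34, 0.27]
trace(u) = 0.23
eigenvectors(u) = [[(-0.44+0j), -0.31+0.05j, (-0.31-0.05j)], [(-0.52+0j), 0.28-0.11j, 0.28+0.11j], [-0.73+0.00j, (0.9+0j), 0.90-0.00j]]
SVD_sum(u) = [[0.0, 0.06, -0.04], [-0.00, -0.0, 0.00], [-0.01, -0.28, 0.2]] + [[0.02, -0.01, -0.01], [-0.05, 0.02, 0.02], [0.0, -0.00, -0.0]] + [[-0.00, -0.0, -0.00], [-0.00, -0.00, -0.00], [-0.00, -0.0, -0.0]]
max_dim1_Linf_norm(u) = 0.28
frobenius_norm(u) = 0.36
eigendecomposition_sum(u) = [[-0.00+0.00j, (-0-0j), -0.00+0.00j], [-0.00+0.00j, (-0-0j), -0.00+0.00j], [-0.00+0.00j, (-0-0j), (-0+0j)]] + [[(0.01+0.06j), (0.03-0.14j), -0.02+0.06j], [-0.02-0.06j, (0.01+0.14j), 0.01-0.07j], [(-0-0.19j), -0.14+0.41j, 0.10-0.17j]] + [[0.01-0.06j,(0.03+0.14j),-0.02-0.06j], [(-0.02+0.06j),0.01-0.14j,(0.01+0.07j)], [(-0+0.19j),(-0.14-0.41j),(0.1+0.17j)]]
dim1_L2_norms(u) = [0.07, 0.05, 0.34]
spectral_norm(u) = 0.35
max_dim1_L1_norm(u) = 0.49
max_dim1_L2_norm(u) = 0.34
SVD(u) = [[-0.2, 0.35, 0.92], [0.02, -0.93, 0.36], [0.98, 0.09, 0.18]] @ diag([0.351415148888872, 0.05829180533414645, 0.003075477572347653]) @ [[-0.04, -0.81, 0.59], [0.91, -0.28, -0.32], [-0.42, -0.52, -0.74]]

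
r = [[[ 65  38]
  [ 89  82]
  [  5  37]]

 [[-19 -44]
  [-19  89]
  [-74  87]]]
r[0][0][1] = 38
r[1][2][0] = -74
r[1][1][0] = -19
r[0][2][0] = 5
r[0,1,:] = [89, 82]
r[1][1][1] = 89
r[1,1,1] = 89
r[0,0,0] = 65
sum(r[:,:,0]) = 47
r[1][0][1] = -44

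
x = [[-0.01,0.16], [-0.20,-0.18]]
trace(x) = -0.19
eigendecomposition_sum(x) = [[(-0.01+0.1j), (0.08+0.05j)], [(-0.1-0.06j), -0.09+0.05j]] + [[-0.00-0.10j,0.08-0.05j], [-0.10+0.06j,(-0.09-0.05j)]]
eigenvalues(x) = [(-0.1+0.16j), (-0.1-0.16j)]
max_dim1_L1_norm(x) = 0.38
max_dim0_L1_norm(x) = 0.34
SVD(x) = [[0.41, -0.91], [-0.91, -0.41]] @ diag([0.2908525703533411, 0.11621007838761135]) @ [[0.61, 0.79], [0.79, -0.61]]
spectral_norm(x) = 0.29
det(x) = 0.03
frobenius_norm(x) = 0.31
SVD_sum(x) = [[0.07,  0.1], [-0.16,  -0.21]] + [[-0.08, 0.06], [-0.04, 0.03]]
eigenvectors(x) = [[(-0.32-0.59j),-0.32+0.59j], [0.75+0.00j,0.75-0.00j]]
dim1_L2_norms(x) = [0.16, 0.27]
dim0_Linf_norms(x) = [0.2, 0.18]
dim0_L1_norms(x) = [0.21, 0.34]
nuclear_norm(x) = 0.41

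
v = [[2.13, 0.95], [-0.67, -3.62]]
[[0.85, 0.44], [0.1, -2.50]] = v @ [[0.45, -0.11], [-0.11, 0.71]]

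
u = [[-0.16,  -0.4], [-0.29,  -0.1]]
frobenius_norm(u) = 0.53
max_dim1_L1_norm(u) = 0.56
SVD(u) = [[-0.86, -0.52], [-0.52, 0.86]] @ diag([0.48745783355338695, 0.20514594928352478]) @ [[0.59, 0.81], [-0.81, 0.59]]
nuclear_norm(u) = 0.69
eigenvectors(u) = [[-0.79, 0.73], [-0.61, -0.68]]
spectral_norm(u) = 0.49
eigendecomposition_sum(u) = [[-0.26, -0.28],[-0.2, -0.22]] + [[0.1, -0.12], [-0.09, 0.12]]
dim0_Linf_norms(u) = [0.29, 0.4]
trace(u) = -0.26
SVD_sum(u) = [[-0.25,-0.34],[-0.15,-0.20]] + [[0.09, -0.06], [-0.14, 0.1]]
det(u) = -0.10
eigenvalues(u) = [-0.47, 0.21]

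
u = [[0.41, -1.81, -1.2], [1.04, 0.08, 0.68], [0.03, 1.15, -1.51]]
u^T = [[0.41,1.04,0.03], [-1.81,0.08,1.15], [-1.20,0.68,-1.51]]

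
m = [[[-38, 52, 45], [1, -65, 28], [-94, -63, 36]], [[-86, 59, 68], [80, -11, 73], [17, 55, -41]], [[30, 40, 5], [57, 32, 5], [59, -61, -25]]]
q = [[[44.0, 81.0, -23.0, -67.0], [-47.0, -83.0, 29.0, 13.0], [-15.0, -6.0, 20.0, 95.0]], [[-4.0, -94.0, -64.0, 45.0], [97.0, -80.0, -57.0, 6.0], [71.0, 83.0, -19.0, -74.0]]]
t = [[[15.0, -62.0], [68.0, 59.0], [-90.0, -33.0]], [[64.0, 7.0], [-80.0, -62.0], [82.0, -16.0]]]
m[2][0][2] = 5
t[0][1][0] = 68.0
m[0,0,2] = 45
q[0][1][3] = 13.0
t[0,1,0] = 68.0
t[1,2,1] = -16.0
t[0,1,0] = 68.0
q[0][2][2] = 20.0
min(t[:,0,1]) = -62.0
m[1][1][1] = -11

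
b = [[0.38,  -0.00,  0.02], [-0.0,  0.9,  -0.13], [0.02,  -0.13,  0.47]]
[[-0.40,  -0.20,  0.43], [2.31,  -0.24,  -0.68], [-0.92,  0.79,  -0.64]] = b@[[-0.98,-0.61,1.21], [2.39,-0.02,-1.00], [-1.26,1.70,-1.69]]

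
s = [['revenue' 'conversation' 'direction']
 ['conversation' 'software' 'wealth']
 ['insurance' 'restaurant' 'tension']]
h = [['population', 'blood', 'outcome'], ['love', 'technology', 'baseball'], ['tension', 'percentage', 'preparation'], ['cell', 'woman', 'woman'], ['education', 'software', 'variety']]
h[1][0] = 'love'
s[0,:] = ['revenue', 'conversation', 'direction']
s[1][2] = 'wealth'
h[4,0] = 'education'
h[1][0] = 'love'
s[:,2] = ['direction', 'wealth', 'tension']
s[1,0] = 'conversation'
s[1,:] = ['conversation', 'software', 'wealth']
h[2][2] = 'preparation'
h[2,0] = 'tension'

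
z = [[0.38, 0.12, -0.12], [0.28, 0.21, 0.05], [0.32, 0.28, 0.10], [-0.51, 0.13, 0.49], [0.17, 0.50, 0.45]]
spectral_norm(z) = 0.87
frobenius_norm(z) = 1.22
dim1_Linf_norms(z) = [0.38, 0.28, 0.32, 0.51, 0.5]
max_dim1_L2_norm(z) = 0.72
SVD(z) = [[0.23, 0.43, 0.08],[0.35, 0.21, 0.81],[0.46, 0.20, -0.56],[0.13, -0.83, 0.13],[0.77, -0.20, -0.08]] @ diag([0.870846951346722, 0.8538879951539095, 0.0009375831468389123]) @ [[0.45,0.73,0.51], [0.79,-0.07,-0.61], [0.41,-0.68,0.61]]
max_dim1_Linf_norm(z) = 0.51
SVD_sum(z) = [[0.09, 0.14, 0.10], [0.14, 0.22, 0.16], [0.18, 0.29, 0.21], [0.05, 0.08, 0.06], [0.31, 0.49, 0.35]] + [[0.29, -0.02, -0.22], [0.14, -0.01, -0.11], [0.14, -0.01, -0.11], [-0.56, 0.05, 0.43], [-0.14, 0.01, 0.1]] + [[0.0, -0.00, 0.0], [0.0, -0.0, 0.00], [-0.0, 0.00, -0.00], [0.00, -0.0, 0.0], [-0.00, 0.0, -0.00]]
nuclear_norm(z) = 1.73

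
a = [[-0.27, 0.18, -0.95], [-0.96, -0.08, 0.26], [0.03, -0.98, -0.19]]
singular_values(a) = [1.0, 1.0, 1.0]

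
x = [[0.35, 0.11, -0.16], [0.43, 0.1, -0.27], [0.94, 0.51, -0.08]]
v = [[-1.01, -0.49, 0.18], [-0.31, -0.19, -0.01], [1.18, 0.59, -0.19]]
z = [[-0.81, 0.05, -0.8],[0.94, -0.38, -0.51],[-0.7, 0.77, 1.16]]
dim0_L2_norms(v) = [1.58, 0.79, 0.26]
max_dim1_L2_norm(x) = 1.07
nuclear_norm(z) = 3.25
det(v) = -0.00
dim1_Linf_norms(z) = [0.81, 0.94, 1.16]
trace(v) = -1.39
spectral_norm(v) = 1.79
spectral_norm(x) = 1.23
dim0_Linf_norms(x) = [0.94, 0.51, 0.27]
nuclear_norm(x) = 1.50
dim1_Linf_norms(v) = [1.01, 0.31, 1.18]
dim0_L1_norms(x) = [1.72, 0.72, 0.51]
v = z @ x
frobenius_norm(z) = 2.24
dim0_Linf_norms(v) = [1.18, 0.59, 0.19]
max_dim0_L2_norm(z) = 1.5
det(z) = -0.36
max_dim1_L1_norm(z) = 2.63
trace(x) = 0.37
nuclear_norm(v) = 1.86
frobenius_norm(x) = 1.26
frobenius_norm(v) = 1.79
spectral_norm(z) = 1.87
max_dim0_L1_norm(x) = 1.72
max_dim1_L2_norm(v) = 1.33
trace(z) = -0.03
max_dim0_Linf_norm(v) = 1.18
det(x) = 0.00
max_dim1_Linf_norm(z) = 1.16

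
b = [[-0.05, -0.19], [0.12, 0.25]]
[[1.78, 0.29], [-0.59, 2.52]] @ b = [[-0.05, -0.27],[0.33, 0.74]]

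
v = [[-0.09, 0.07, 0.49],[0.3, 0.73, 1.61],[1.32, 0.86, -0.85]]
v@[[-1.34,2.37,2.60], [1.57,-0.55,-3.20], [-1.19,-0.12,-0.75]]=[[-0.35, -0.31, -0.83], [-1.17, 0.12, -2.76], [0.59, 2.76, 1.32]]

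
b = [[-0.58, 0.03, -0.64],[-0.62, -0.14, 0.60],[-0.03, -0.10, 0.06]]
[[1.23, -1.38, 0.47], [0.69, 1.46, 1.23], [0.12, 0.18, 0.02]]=b@[[-1.47, -0.11, -1.49], [-1.14, -0.42, 0.59], [-0.64, 2.23, 0.64]]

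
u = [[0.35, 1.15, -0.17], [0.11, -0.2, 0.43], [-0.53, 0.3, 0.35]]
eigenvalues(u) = [(-0.72+0j), (0.61+0.37j), (0.61-0.37j)]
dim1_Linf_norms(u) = [1.15, 0.43, 0.53]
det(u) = -0.36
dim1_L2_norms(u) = [1.21, 0.49, 0.7]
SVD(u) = [[-0.98,  -0.05,  0.21], [0.20,  0.18,  0.96], [-0.09,  0.98,  -0.16]] @ diag([1.2394233903006897, 0.7027593492481814, 0.4174433573789583]) @ [[-0.22,  -0.96,  0.18],[-0.74,  0.28,  0.61],[0.64,  -0.0,  0.77]]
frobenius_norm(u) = 1.48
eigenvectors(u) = [[(-0.67+0j), -0.20-0.60j, (-0.2+0.6j)],[0.55+0.00j, 0.25-0.20j, (0.25+0.2j)],[-0.49+0.00j, 0.70+0.00j, (0.7-0j)]]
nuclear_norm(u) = 2.36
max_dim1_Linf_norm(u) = 1.15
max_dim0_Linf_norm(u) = 1.15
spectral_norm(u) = 1.24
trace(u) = 0.50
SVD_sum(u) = [[0.27,1.16,-0.21], [-0.05,-0.23,0.04], [0.02,0.10,-0.02]] + [[0.03, -0.01, -0.02], [-0.09, 0.04, 0.08], [-0.51, 0.20, 0.42]] + [[0.06, -0.0, 0.07],[0.26, -0.00, 0.31],[-0.04, 0.00, -0.05]]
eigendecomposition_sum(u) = [[(-0.16+0j), 0.48-0.00j, (-0.22+0j)], [0.13-0.00j, (-0.4+0j), 0.18-0.00j], [-0.12+0.00j, (0.35-0j), (-0.16+0j)]] + [[0.25+0.11j, 0.33-0.08j, 0.03-0.25j], [-0.01+0.14j, (0.1+0.14j), (0.12-0.03j)], [-0.21+0.23j, -0.03+0.38j, 0.26+0.11j]] + [[(0.25-0.11j), 0.33+0.08j, 0.03+0.25j], [-0.01-0.14j, 0.10-0.14j, (0.12+0.03j)], [-0.21-0.23j, (-0.03-0.38j), 0.26-0.11j]]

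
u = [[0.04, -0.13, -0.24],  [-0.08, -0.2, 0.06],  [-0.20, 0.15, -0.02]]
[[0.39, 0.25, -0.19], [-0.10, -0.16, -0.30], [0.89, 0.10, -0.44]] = u@ [[-3.37, -0.05, 2.65], [1.05, 0.45, 0.69], [-2.74, -1.30, 0.88]]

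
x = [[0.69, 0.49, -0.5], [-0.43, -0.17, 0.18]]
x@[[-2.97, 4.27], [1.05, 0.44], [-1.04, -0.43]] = [[-1.01,  3.38],[0.91,  -1.99]]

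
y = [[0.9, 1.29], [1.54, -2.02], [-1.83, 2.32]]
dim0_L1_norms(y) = [4.27, 5.63]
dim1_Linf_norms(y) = [1.29, 2.02, 2.32]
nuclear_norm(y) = 5.42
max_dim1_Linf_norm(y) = 2.32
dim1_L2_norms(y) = [1.57, 2.54, 2.95]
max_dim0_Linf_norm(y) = 2.32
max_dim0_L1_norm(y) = 5.63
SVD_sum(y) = [[-0.31, 0.45],  [1.45, -2.08],  [-1.68, 2.42]] + [[1.21, 0.84], [0.09, 0.06], [-0.15, -0.1]]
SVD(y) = [[0.14, 0.99], [-0.65, 0.07], [0.75, -0.12]] @ diag([3.9289473641984882, 1.4902256907454503]) @ [[-0.57,  0.82],[0.82,  0.57]]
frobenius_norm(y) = 4.20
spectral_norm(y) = 3.93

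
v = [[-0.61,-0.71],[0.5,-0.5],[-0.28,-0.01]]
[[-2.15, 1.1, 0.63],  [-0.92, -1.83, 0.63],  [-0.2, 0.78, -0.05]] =v @ [[0.63,-2.8,0.2], [2.48,0.86,-1.06]]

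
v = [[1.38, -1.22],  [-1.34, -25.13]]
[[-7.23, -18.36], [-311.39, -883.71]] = v@ [[5.46, 16.98], [12.1, 34.26]]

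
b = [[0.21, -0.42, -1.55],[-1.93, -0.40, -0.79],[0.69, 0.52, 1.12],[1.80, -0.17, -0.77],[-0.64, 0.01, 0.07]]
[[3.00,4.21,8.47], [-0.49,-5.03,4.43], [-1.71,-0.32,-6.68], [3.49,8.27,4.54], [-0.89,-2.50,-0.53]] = b @ [[1.24, 3.68, 0.28], [-2.72, -1.73, -3.68], [-1.03, -1.75, -4.43]]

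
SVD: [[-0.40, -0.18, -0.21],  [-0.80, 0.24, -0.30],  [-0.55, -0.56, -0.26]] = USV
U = [[-0.41, 0.13, -0.9],[-0.67, -0.71, 0.20],[-0.62, 0.69, 0.38]]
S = [1.16, 0.6, 0.03]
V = [[0.90,0.22,0.39], [0.24,-0.97,0.01], [-0.38,-0.08,0.92]]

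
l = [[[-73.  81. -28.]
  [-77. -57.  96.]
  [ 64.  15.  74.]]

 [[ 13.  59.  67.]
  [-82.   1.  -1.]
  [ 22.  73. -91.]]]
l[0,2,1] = 15.0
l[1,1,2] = -1.0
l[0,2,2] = 74.0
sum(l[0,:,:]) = 95.0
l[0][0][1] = 81.0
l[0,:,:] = [[-73.0, 81.0, -28.0], [-77.0, -57.0, 96.0], [64.0, 15.0, 74.0]]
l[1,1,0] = -82.0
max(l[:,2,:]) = 74.0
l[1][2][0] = 22.0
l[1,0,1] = 59.0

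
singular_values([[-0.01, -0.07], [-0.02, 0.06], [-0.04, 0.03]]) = [0.1, 0.04]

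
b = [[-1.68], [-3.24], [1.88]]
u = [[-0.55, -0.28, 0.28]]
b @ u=[[0.92, 0.47, -0.47], [1.78, 0.91, -0.91], [-1.03, -0.53, 0.53]]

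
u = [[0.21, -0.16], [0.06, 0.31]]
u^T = [[0.21, 0.06], [-0.16, 0.31]]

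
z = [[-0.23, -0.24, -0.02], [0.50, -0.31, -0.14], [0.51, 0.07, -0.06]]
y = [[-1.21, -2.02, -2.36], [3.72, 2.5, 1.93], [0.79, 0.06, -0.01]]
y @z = [[-1.94,0.75,0.45], [1.38,-1.53,-0.54], [-0.16,-0.21,-0.02]]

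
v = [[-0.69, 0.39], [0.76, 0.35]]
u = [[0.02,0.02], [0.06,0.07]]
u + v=[[-0.67, 0.41], [0.82, 0.42]]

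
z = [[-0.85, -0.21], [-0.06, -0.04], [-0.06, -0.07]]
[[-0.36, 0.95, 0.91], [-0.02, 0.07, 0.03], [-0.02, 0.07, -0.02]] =z @ [[0.43,-1.13,-1.45], [-0.04,0.03,1.54]]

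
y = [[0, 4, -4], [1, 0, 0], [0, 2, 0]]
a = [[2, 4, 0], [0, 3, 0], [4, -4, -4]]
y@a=[[-16, 28, 16], [2, 4, 0], [0, 6, 0]]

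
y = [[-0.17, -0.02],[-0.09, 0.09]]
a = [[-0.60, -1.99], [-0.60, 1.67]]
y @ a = [[0.11, 0.30], [0.00, 0.33]]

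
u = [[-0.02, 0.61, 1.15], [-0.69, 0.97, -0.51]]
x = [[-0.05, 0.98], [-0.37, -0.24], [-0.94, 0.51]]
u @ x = [[-1.31, 0.42], [0.16, -1.17]]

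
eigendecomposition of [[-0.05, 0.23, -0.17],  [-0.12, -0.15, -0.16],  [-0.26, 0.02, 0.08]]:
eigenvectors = [[(-0.56+0j), (-0.05-0.58j), (-0.05+0.58j)], [(-0.15+0j), (0.68+0j), (0.68-0j)], [(0.81+0j), 0.20-0.41j, (0.2+0.41j)]]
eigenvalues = [(0.26+0j), (-0.19+0.2j), (-0.19-0.2j)]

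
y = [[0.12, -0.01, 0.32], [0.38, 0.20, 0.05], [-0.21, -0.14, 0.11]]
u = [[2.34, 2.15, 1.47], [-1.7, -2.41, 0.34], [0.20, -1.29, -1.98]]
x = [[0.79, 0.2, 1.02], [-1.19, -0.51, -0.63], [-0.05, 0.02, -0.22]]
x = u @ y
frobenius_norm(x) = 1.96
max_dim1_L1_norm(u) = 5.96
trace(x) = 0.06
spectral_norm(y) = 0.51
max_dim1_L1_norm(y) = 0.63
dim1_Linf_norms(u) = [2.34, 2.41, 1.98]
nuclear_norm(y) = 0.86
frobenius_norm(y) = 0.62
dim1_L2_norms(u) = [3.5, 2.97, 2.37]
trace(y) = 0.43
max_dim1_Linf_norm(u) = 2.41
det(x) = 0.00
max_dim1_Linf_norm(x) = 1.19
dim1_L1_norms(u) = [5.96, 4.45, 3.47]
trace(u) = -2.05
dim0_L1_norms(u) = [4.24, 5.85, 3.79]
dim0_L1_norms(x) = [2.03, 0.73, 1.87]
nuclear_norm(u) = 7.67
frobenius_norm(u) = 5.17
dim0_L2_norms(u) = [2.9, 3.48, 2.49]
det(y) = 0.00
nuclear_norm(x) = 2.37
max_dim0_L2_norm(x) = 1.43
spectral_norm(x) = 1.90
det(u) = 9.03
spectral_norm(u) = 4.61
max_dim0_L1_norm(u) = 5.85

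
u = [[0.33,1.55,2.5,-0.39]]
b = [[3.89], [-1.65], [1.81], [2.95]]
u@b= [[2.10]]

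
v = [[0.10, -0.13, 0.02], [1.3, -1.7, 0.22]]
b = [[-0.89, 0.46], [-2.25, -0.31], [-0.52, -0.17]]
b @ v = [[0.51, -0.67, 0.08], [-0.63, 0.82, -0.11], [-0.27, 0.36, -0.05]]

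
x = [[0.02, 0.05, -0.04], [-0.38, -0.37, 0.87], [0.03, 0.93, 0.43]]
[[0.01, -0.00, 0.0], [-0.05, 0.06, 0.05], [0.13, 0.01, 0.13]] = x @ [[0.10, -0.12, -0.1], [0.12, 0.01, 0.12], [0.04, 0.02, 0.06]]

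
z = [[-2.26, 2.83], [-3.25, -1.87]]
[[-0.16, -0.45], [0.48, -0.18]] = z @[[-0.08, 0.10], [-0.12, -0.08]]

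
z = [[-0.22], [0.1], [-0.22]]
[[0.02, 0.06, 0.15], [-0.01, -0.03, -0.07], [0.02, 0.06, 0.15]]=z @ [[-0.09, -0.26, -0.70]]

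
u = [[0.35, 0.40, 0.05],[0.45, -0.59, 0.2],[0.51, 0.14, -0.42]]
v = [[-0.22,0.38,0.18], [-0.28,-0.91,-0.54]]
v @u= [[0.19,-0.29,-0.01], [-0.78,0.35,0.03]]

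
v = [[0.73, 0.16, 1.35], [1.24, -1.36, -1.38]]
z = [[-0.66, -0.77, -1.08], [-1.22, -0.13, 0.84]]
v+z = [[0.07, -0.61, 0.27], [0.02, -1.49, -0.54]]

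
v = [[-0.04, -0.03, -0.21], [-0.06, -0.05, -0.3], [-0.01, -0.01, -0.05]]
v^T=[[-0.04, -0.06, -0.01], [-0.03, -0.05, -0.01], [-0.21, -0.3, -0.05]]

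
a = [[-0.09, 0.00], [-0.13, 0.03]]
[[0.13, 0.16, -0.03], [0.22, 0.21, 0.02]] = a @ [[-1.43, -1.77, 0.29], [1.02, -0.52, 2.0]]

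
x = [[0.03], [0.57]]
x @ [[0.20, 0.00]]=[[0.01, 0.00],  [0.11, 0.00]]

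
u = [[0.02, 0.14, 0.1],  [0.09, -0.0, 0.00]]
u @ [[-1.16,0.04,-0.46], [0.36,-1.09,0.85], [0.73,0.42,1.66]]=[[0.1, -0.11, 0.28], [-0.1, 0.0, -0.04]]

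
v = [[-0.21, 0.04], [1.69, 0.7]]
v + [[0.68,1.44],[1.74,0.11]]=[[0.47,1.48], [3.43,0.81]]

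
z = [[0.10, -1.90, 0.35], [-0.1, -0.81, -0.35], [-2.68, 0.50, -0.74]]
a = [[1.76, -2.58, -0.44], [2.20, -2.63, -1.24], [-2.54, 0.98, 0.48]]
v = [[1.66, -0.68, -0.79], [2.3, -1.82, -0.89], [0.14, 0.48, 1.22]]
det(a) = -3.49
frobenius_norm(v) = 3.87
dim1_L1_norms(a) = [4.78, 6.07, 4.0]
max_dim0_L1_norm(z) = 3.21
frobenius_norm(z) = 3.54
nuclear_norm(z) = 5.29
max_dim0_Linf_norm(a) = 2.63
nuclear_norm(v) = 5.31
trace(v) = 1.06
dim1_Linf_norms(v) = [1.66, 2.3, 1.22]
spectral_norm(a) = 5.38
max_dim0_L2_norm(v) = 2.84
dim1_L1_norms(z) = [2.35, 1.26, 3.92]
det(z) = -2.34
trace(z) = -1.45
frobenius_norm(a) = 5.56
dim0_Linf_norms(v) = [2.3, 1.82, 1.22]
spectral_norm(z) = 2.91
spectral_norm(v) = 3.65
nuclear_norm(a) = 7.17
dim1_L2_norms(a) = [3.15, 3.65, 2.76]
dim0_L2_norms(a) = [3.79, 3.81, 1.4]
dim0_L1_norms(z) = [2.88, 3.21, 1.44]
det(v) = -2.06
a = z + v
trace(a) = -0.39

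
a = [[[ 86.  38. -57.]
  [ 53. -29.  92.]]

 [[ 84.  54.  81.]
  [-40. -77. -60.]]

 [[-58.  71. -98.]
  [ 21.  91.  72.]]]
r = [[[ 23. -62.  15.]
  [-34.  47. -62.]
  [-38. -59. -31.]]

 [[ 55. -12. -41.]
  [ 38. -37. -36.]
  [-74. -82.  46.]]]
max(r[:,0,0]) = 55.0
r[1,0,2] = -41.0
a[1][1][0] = -40.0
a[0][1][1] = -29.0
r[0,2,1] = -59.0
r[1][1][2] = -36.0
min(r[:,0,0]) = 23.0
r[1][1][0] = 38.0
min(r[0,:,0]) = -38.0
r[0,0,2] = 15.0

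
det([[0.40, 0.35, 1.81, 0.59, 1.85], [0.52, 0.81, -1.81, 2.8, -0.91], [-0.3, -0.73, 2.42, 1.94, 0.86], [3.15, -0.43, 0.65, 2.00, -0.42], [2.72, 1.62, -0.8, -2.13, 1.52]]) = 0.173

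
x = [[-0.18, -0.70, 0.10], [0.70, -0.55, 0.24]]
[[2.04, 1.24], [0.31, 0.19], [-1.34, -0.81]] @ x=[[0.50, -2.11, 0.50], [0.08, -0.32, 0.08], [-0.33, 1.38, -0.33]]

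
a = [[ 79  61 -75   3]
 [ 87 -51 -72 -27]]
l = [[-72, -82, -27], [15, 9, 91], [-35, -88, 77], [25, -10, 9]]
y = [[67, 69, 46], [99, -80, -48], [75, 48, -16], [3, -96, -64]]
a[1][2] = -72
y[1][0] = 99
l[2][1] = -88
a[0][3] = 3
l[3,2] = 9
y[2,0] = 75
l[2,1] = -88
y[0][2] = 46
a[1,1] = -51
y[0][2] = 46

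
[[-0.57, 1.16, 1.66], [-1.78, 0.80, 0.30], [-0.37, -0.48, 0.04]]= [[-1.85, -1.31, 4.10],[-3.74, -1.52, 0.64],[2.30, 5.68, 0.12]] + [[1.28, 2.47, -2.44], [1.96, 2.32, -0.34], [-2.67, -6.16, -0.08]]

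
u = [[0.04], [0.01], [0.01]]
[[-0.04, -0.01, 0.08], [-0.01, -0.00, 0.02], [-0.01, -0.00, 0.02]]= u@ [[-0.97, -0.37, 1.99]]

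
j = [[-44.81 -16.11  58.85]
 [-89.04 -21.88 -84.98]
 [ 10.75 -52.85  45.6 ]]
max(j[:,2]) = 58.85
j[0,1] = -16.11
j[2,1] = -52.85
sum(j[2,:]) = 3.5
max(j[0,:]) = 58.85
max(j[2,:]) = 45.6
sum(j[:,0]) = -123.10000000000002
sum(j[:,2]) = 19.47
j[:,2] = [58.85, -84.98, 45.6]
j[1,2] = -84.98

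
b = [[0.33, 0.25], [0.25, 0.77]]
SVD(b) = [[0.41,0.91], [0.91,-0.41]] @ diag([0.8830165161069343, 0.21698348389306577]) @ [[0.41, 0.91], [0.91, -0.41]]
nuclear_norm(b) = 1.10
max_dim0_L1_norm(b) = 1.02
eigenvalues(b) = [0.22, 0.88]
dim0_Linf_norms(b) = [0.33, 0.77]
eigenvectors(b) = [[-0.91,-0.41], [0.41,-0.91]]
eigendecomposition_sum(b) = [[0.18,-0.08], [-0.08,0.04]] + [[0.15, 0.33], [0.33, 0.73]]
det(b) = 0.19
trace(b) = 1.10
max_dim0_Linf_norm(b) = 0.77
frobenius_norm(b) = 0.91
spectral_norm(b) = 0.88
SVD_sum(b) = [[0.15, 0.33], [0.33, 0.73]] + [[0.18, -0.08],[-0.08, 0.04]]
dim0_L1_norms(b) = [0.58, 1.02]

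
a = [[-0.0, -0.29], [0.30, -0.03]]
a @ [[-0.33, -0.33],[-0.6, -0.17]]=[[0.17, 0.05], [-0.08, -0.09]]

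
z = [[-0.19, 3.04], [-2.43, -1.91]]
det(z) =7.750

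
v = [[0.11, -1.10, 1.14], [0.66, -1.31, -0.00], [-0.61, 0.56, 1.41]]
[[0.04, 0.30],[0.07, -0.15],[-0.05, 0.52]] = v @ [[0.05, -0.35], [-0.03, -0.06], [0.00, 0.24]]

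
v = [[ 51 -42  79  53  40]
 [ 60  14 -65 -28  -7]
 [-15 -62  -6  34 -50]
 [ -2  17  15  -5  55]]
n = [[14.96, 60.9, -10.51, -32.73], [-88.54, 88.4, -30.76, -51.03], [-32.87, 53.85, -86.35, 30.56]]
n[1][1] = 88.4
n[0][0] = 14.96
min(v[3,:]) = -5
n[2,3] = 30.56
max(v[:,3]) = 53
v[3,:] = [-2, 17, 15, -5, 55]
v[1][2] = -65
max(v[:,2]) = 79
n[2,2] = -86.35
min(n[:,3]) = -51.03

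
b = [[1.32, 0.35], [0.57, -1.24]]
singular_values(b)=[1.48, 1.24]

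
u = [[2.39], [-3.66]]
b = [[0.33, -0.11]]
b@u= [[1.19]]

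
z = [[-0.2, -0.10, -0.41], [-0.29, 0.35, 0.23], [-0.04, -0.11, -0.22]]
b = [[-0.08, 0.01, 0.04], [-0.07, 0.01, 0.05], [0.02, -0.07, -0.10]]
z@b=[[0.01,0.03,0.03],  [0.0,-0.02,-0.02],  [0.01,0.01,0.01]]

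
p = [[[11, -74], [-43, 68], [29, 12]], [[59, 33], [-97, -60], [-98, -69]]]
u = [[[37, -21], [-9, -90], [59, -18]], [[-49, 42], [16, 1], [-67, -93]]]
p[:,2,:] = [[29, 12], [-98, -69]]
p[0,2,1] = 12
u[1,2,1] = -93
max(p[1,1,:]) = -60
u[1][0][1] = 42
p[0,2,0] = 29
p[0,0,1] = -74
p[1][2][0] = -98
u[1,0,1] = 42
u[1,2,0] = -67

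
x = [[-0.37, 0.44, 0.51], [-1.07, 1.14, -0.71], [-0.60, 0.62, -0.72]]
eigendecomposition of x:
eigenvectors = [[(-0.68+0j), -0.68-0.00j, (-0.74+0j)], [-0.52-0.42j, -0.52+0.42j, -0.67+0.00j], [-0.08-0.29j, -0.08+0.29j, (0.04+0j)]]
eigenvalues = [(0.03+0.49j), (0.03-0.49j), (-0+0j)]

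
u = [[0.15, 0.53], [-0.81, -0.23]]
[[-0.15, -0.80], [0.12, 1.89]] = u@[[-0.07, -2.07], [-0.27, -0.93]]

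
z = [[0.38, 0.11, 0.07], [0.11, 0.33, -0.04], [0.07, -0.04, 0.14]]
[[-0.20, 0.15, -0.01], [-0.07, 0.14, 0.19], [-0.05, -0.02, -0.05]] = z@[[-0.48, 0.37, -0.18], [-0.06, 0.26, 0.62], [-0.16, -0.27, -0.07]]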